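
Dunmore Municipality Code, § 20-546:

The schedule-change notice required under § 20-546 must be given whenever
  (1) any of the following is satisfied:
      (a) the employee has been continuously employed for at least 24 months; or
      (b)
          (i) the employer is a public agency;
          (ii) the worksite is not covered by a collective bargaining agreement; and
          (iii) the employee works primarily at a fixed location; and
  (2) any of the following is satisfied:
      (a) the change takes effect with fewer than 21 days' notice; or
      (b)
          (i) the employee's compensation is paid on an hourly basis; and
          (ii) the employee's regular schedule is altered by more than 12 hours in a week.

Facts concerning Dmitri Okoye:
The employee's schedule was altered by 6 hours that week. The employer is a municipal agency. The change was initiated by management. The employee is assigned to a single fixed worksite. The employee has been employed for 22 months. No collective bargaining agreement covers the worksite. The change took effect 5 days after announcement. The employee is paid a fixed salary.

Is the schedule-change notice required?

Yes — required.

(a) tenure ≥ 24 mo. — not satisfied.
(i) public agency — satisfied.
(ii) no CBA — met.
(iii) fixed location — holds.
(b): T AND T AND T → true.
(1): F OR T → true.
(a) < 21 days' notice — met.
(i) hourly-paid — not satisfied.
(ii) schedule shift > 12h — not satisfied.
(b): F AND F → false.
(2) = T OR F = true.
So Overall is satisfied (T AND T).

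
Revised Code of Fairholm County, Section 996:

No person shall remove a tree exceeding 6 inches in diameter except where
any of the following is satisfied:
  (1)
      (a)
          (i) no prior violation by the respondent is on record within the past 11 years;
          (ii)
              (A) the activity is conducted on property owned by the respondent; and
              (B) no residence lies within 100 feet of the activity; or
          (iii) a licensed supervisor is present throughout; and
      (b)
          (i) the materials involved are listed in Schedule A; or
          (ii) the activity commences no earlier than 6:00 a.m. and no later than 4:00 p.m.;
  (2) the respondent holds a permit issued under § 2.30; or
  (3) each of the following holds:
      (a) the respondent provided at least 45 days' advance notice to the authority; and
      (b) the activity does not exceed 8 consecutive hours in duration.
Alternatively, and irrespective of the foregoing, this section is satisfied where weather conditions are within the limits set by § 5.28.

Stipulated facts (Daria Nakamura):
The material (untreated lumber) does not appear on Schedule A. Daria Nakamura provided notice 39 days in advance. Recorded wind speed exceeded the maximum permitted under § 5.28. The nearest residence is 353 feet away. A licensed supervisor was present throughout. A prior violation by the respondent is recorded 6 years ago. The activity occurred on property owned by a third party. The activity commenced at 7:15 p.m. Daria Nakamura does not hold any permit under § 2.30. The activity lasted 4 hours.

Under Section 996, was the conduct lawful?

(i) no prior violation — not satisfied.
(A) own property — not satisfied.
(B) no residence in 100 ft — satisfied.
(ii): F AND T → false.
(iii) supervisor present — met.
So (a) is satisfied (F OR F OR T).
(i) Schedule A material — not met.
(ii) start within hours — not satisfied.
(b) = F OR F = false.
(1) = T AND F = false.
(2) holds permit — fails.
(a) ≥45 days' notice — fails.
(b) ≤ 8 hrs duration — satisfied.
(3) = F AND T = false.
So Overall is not satisfied (F OR F OR F).
Exception (weather ok) — not satisfied.
Result: main false OR exception false → false.

No — unlawful.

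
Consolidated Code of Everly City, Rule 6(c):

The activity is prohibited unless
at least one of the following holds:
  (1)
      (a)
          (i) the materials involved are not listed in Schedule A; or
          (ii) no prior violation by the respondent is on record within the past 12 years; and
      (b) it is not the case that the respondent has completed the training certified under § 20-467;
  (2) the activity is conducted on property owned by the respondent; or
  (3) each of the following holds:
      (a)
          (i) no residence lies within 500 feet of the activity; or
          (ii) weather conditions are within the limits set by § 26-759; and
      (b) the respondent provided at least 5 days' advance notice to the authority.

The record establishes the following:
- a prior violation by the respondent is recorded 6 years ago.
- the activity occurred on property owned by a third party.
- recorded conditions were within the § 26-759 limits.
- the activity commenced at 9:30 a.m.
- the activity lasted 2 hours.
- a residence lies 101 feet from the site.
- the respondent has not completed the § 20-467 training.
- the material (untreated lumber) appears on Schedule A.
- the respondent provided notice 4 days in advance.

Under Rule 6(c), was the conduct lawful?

No — unlawful.

(i) not (Schedule A material) — fails.
(ii) no prior violation — not satisfied.
So (a) is not satisfied (F OR F).
(b) not (training certified) — satisfied.
So (1) is not satisfied (F AND T).
(2) own property — not satisfied.
(i) no residence in 500 ft — not satisfied.
(ii) weather ok — satisfied.
(a): F OR T → true.
(b) ≥5 days' notice — not met.
So (3) is not satisfied (T AND F).
Overall = F OR F OR F = false.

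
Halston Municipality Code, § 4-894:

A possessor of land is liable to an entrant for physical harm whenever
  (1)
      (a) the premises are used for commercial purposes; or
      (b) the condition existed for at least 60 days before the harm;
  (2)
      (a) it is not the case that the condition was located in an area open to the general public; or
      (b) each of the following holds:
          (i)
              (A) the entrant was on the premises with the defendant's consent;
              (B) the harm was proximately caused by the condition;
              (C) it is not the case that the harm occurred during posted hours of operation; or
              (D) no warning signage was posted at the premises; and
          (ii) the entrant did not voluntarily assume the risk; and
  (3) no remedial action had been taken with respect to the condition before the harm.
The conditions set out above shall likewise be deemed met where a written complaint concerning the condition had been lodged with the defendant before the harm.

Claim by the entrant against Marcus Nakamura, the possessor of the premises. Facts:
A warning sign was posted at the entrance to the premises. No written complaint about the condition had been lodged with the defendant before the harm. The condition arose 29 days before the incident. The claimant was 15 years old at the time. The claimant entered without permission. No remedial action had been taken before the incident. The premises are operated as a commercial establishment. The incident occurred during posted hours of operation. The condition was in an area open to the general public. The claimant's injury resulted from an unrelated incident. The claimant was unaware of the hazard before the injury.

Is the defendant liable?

(a) commercial use — met.
(b) condition ≥60 days old — fails.
(1) = T OR F = true.
(a) not (public area) — not met.
(A) consent to enter — not satisfied.
(B) proximate cause — not satisfied.
(C) not (during posted hours) — not satisfied.
(D) no signage posted — fails.
(i) = F OR F OR F OR F = false.
(ii) no assumed risk — satisfied.
(b): F AND T → false.
(2) = F OR F = false.
(3) no remedial action — met.
So Overall is not satisfied (T AND F AND T).
Exception (complaint lodged) — not satisfied.
Result: main false OR exception false → false.

No — not liable.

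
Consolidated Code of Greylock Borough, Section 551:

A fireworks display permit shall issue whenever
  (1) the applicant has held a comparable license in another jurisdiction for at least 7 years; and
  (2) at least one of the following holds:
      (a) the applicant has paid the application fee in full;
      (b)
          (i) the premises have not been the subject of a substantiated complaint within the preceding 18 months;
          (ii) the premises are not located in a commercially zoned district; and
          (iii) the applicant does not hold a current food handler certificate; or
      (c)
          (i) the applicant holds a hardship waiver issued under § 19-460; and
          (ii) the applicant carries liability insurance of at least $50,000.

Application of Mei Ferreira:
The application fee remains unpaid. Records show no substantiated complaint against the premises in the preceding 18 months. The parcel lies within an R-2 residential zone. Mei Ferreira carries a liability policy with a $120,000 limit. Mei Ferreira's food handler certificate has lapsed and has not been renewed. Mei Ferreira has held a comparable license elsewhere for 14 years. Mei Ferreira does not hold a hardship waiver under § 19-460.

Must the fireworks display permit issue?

Yes — granted.

(1) prior license ≥ 7 yr — met.
(a) fee paid — fails.
(i) no complaint in 18 mo. — satisfied.
(ii) not (commercially zoned) — met.
(iii) not (food handler cert.) — holds.
(b): T AND T AND T → true.
(i) hardship waiver — not met.
(ii) insurance ≥ $50,000 — satisfied.
(c): F AND T → false.
(2) = F OR T OR F = true.
Overall = T AND T = true.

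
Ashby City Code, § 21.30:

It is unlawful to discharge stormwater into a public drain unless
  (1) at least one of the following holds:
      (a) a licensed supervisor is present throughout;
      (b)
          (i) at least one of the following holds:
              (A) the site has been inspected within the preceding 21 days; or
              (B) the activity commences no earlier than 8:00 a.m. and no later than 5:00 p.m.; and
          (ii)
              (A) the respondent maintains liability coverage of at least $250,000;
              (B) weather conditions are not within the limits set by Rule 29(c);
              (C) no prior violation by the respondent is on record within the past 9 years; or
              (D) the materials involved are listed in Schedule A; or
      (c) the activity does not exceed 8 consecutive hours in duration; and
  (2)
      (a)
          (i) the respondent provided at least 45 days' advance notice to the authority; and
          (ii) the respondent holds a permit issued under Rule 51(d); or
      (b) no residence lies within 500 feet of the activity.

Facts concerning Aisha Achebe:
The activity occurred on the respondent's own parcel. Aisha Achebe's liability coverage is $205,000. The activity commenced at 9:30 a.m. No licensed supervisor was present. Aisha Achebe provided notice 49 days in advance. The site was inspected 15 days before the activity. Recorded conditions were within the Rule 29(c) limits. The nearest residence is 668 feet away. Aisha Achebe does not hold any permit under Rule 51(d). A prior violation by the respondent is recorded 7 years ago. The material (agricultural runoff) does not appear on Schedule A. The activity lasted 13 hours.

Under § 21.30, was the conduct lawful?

(a) supervisor present — not met.
(A) site inspected — holds.
(B) start within hours — satisfied.
(i): T OR T → true.
(A) coverage ≥ $250,000 — not satisfied.
(B) not (weather ok) — fails.
(C) no prior violation — not met.
(D) Schedule A material — not met.
(ii) = F OR F OR F OR F = false.
So (b) is not satisfied (T AND F).
(c) ≤ 8 hrs duration — not met.
(1): F OR F OR F → false.
(i) ≥45 days' notice — holds.
(ii) holds permit — not satisfied.
(a) = T AND F = false.
(b) no residence in 500 ft — satisfied.
(2) = F OR T = true.
Overall = F AND T = false.

No — unlawful.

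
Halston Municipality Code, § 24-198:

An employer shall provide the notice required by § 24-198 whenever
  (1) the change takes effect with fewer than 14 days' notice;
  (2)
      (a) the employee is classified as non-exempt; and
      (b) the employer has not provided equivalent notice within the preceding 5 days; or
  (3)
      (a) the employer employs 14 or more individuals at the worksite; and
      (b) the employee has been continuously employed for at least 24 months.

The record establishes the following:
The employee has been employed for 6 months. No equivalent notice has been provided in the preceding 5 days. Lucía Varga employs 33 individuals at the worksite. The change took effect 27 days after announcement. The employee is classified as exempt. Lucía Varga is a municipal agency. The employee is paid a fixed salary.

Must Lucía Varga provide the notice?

(1) < 14 days' notice — not satisfied.
(a) non-exempt — not satisfied.
(b) no recent notice — satisfied.
(2): F AND T → false.
(a) ≥ 14 at site — met.
(b) tenure ≥ 24 mo. — not met.
(3): T AND F → false.
Overall: F OR F OR F → false.

No — not required.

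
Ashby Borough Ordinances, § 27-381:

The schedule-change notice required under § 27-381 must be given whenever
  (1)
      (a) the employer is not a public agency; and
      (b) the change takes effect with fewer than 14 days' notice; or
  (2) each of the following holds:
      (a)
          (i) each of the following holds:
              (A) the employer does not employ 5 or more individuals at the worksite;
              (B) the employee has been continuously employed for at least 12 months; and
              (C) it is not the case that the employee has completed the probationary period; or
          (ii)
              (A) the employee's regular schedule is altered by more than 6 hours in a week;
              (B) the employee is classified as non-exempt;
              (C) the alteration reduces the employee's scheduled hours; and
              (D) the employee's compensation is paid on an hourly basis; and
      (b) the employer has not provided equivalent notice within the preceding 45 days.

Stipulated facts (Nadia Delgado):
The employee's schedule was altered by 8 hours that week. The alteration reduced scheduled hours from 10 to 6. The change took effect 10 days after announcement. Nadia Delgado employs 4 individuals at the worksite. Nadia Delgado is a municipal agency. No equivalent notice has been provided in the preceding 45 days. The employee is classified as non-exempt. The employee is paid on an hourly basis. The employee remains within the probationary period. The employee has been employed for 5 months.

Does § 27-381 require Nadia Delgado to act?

Yes — required.

(a) not (public agency) — not met.
(b) < 14 days' notice — met.
So (1) is not satisfied (F AND T).
(A) not (≥ 5 at site) — holds.
(B) tenure ≥ 12 mo. — not met.
(C) not (past probation) — holds.
(i) = T AND F AND T = false.
(A) schedule shift > 6h — holds.
(B) non-exempt — satisfied.
(C) hours reduced — satisfied.
(D) hourly-paid — met.
(ii): T AND T AND T AND T → true.
So (a) is satisfied (F OR T).
(b) no recent notice — satisfied.
(2) = T AND T = true.
So Overall is satisfied (F OR T).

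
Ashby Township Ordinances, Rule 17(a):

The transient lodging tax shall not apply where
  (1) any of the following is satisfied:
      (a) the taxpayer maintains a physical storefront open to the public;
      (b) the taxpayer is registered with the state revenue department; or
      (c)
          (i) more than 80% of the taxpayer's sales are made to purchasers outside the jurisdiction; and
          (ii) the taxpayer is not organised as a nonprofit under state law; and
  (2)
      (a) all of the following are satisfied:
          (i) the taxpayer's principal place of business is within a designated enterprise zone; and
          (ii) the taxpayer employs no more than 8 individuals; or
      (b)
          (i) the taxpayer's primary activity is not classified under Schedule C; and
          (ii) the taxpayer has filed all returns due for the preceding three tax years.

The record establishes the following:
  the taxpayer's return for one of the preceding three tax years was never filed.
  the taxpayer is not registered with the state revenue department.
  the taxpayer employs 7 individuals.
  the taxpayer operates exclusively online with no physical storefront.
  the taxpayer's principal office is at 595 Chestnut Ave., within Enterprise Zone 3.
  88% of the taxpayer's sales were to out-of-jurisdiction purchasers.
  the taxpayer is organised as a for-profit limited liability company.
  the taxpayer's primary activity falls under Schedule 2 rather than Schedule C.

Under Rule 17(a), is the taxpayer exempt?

(a) has storefront — not met.
(b) state-registered — fails.
(i) >80% out-of-jur. sales — met.
(ii) not (nonprofit) — holds.
So (c) is satisfied (T AND T).
(1): F OR F OR T → true.
(i) in enterprise zone — met.
(ii) ≤ 8 employees — holds.
So (a) is satisfied (T AND T).
(i) not (Schedule C activity) — holds.
(ii) returns current — not met.
(b): T AND F → false.
(2): T OR F → true.
Overall: T AND T → true.

Yes — exempt.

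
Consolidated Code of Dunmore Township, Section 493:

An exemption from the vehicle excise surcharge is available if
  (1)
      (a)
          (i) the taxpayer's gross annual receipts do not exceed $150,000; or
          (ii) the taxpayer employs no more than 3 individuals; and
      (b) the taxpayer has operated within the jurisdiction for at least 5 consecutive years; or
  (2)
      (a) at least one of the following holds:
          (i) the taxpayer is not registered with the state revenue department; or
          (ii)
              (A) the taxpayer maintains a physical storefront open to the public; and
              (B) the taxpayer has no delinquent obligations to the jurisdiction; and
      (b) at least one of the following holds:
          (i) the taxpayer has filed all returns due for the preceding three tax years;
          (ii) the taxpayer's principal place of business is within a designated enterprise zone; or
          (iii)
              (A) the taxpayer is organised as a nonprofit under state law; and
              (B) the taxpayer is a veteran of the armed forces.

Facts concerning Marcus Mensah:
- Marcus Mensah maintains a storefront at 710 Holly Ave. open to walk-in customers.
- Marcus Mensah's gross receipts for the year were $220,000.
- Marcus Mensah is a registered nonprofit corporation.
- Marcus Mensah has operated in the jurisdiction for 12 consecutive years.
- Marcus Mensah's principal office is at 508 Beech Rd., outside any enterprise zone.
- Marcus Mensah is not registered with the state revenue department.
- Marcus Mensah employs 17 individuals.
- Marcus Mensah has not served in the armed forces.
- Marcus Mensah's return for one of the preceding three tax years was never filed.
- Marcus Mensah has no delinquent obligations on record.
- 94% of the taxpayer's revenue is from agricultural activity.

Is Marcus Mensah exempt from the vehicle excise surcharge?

No — not exempt.

(i) receipts ≤ $150,000 — fails.
(ii) ≤ 3 employees — fails.
(a) = F OR F = false.
(b) ≥ 5 yrs in jurisdiction — holds.
So (1) is not satisfied (F AND T).
(i) not (state-registered) — holds.
(A) has storefront — satisfied.
(B) no delinquency — met.
So (ii) is satisfied (T AND T).
(a): T OR T → true.
(i) returns current — fails.
(ii) in enterprise zone — fails.
(A) nonprofit — holds.
(B) veteran — fails.
(iii) = T AND F = false.
(b) = F OR F OR F = false.
So (2) is not satisfied (T AND F).
Overall = F OR F = false.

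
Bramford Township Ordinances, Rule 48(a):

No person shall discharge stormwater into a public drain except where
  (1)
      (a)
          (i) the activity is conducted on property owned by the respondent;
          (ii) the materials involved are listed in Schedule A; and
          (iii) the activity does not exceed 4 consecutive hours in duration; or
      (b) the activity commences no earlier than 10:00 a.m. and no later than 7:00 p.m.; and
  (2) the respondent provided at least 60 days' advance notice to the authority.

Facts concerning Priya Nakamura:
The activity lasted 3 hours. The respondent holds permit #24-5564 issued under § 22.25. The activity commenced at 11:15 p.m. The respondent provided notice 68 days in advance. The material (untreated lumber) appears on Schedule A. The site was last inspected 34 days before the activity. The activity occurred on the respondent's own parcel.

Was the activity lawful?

Yes — lawful.

(i) own property — holds.
(ii) Schedule A material — satisfied.
(iii) ≤ 4 hrs duration — satisfied.
So (a) is satisfied (T AND T AND T).
(b) start within hours — not satisfied.
(1) = T OR F = true.
(2) ≥60 days' notice — satisfied.
So Overall is satisfied (T AND T).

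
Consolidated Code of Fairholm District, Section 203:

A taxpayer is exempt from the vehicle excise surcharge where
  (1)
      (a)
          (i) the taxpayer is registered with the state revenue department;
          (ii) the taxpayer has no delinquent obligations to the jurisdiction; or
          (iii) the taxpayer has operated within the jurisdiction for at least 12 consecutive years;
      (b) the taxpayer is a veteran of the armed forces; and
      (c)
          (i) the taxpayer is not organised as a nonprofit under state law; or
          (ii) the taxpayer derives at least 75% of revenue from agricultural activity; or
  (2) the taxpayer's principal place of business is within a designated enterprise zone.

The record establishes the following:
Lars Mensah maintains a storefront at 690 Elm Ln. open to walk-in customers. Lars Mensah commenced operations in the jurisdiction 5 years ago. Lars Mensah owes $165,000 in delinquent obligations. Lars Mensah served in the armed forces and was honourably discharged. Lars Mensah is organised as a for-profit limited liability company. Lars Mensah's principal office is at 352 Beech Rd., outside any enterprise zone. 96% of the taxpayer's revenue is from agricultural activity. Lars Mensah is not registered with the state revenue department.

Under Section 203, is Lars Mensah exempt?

(i) state-registered — not met.
(ii) no delinquency — not met.
(iii) ≥ 12 yrs in jurisdiction — not met.
(a): F OR F OR F → false.
(b) veteran — holds.
(i) not (nonprofit) — holds.
(ii) ≥75% agricultural — holds.
So (c) is satisfied (T OR T).
(1) = F AND T AND T = false.
(2) in enterprise zone — fails.
Overall = F OR F = false.

No — not exempt.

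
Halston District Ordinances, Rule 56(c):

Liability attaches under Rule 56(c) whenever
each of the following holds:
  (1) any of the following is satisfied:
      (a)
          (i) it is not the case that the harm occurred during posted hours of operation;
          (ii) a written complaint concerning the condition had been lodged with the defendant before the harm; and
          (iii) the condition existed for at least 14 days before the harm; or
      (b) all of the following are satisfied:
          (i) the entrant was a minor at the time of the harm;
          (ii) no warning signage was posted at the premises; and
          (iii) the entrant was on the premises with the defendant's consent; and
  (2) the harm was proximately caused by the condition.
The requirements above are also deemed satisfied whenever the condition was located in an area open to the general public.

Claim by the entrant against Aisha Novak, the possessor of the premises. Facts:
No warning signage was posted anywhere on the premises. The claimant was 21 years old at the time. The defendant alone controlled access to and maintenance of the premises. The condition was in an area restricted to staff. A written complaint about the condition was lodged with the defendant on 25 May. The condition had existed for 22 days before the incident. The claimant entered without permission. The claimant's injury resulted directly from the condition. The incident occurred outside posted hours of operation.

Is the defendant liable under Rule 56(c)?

Yes — liable.

(i) not (during posted hours) — satisfied.
(ii) complaint lodged — holds.
(iii) condition ≥14 days old — satisfied.
So (a) is satisfied (T AND T AND T).
(i) entrant a minor — not satisfied.
(ii) no signage posted — satisfied.
(iii) consent to enter — fails.
So (b) is not satisfied (F AND T AND F).
(1): T OR F → true.
(2) proximate cause — holds.
Overall: T AND T → true.
Exception (public area) — not satisfied.
Result: main true OR exception false → true.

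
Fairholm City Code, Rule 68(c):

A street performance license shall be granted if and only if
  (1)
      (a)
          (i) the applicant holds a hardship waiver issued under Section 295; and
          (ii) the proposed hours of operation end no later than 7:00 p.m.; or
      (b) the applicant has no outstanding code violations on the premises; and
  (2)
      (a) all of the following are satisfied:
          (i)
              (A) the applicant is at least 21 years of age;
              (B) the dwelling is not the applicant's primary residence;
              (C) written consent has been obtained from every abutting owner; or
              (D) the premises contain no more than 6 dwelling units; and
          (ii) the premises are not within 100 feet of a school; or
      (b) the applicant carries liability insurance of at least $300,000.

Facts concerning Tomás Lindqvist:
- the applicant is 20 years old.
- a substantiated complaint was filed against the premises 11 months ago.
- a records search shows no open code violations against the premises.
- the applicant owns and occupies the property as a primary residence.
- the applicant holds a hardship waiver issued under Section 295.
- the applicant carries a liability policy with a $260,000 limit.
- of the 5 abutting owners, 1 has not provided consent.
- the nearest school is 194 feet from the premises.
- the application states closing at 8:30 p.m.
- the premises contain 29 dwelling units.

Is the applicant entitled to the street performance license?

No — denied.

(i) hardship waiver — satisfied.
(ii) closes by 7 p.m. — not satisfied.
(a) = T AND F = false.
(b) no code violations — satisfied.
(1): F OR T → true.
(A) age ≥ 21 — fails.
(B) not (primary residence) — not satisfied.
(C) all abutters consent — not met.
(D) ≤ 6 units — not met.
(i) = F OR F OR F OR F = false.
(ii) ≥100 ft from school — satisfied.
(a) = F AND T = false.
(b) insurance ≥ $300,000 — fails.
(2) = F OR F = false.
Overall: T AND F → false.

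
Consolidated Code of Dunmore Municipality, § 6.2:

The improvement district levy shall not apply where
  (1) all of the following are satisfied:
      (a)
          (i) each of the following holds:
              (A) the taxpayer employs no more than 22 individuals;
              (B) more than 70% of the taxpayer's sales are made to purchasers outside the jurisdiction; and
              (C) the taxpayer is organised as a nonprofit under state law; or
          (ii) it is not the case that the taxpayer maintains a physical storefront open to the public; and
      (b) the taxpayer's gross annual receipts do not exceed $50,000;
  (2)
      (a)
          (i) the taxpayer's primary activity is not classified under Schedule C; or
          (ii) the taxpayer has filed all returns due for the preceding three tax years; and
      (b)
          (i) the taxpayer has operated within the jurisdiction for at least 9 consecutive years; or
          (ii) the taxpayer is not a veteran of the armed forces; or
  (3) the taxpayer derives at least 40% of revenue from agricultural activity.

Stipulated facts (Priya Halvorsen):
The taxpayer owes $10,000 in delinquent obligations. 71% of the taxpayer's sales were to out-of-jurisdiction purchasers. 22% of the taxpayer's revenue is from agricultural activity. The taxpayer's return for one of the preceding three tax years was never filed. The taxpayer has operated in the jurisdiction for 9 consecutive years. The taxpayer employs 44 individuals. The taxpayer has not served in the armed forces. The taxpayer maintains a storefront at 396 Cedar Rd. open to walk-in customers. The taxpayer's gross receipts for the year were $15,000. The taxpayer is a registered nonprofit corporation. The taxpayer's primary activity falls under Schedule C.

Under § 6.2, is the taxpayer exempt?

No — not exempt.

(A) ≤ 22 employees — not satisfied.
(B) >70% out-of-jur. sales — holds.
(C) nonprofit — satisfied.
(i): F AND T AND T → false.
(ii) not (has storefront) — not satisfied.
(a): F OR F → false.
(b) receipts ≤ $50,000 — holds.
(1): F AND T → false.
(i) not (Schedule C activity) — not met.
(ii) returns current — not met.
(a): F OR F → false.
(i) ≥ 9 yrs in jurisdiction — met.
(ii) not (veteran) — met.
So (b) is satisfied (T OR T).
(2) = F AND T = false.
(3) ≥40% agricultural — fails.
Overall = F OR F OR F = false.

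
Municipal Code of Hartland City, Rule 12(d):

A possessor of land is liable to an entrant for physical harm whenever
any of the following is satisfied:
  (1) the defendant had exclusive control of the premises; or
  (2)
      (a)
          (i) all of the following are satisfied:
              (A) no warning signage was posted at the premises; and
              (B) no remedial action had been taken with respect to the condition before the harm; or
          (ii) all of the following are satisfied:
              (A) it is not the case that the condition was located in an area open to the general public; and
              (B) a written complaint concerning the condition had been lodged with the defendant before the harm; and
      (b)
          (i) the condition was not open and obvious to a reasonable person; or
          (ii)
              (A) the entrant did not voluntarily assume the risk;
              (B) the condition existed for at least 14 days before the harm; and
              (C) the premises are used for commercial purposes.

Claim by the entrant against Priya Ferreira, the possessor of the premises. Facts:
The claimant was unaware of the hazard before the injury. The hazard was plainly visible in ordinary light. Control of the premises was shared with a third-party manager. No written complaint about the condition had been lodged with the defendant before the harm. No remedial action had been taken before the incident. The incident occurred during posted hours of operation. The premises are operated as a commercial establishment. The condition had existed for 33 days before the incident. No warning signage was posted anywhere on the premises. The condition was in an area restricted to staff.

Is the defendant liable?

Yes — liable.

(1) exclusive control — not met.
(A) no signage posted — met.
(B) no remedial action — satisfied.
(i) = T AND T = true.
(A) not (public area) — met.
(B) complaint lodged — not satisfied.
(ii): T AND F → false.
(a): T OR F → true.
(i) not open/obvious — fails.
(A) no assumed risk — met.
(B) condition ≥14 days old — holds.
(C) commercial use — satisfied.
(ii): T AND T AND T → true.
So (b) is satisfied (F OR T).
So (2) is satisfied (T AND T).
Overall: F OR T → true.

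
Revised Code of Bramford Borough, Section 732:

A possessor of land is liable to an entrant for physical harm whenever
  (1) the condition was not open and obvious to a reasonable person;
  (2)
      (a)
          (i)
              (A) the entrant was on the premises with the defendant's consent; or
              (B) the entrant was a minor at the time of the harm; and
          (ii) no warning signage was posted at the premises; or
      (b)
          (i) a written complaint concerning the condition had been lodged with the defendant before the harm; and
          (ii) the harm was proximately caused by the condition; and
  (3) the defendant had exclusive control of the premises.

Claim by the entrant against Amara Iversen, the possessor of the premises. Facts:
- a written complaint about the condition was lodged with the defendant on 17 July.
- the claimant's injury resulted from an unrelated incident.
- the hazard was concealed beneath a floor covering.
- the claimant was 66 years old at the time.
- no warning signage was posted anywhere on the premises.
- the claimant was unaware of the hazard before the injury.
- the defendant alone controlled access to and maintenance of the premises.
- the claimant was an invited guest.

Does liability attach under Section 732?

(1) not open/obvious — holds.
(A) consent to enter — holds.
(B) entrant a minor — fails.
(i) = T OR F = true.
(ii) no signage posted — holds.
(a) = T AND T = true.
(i) complaint lodged — met.
(ii) proximate cause — not satisfied.
So (b) is not satisfied (T AND F).
So (2) is satisfied (T OR F).
(3) exclusive control — satisfied.
Overall: T AND T AND T → true.

Yes — liable.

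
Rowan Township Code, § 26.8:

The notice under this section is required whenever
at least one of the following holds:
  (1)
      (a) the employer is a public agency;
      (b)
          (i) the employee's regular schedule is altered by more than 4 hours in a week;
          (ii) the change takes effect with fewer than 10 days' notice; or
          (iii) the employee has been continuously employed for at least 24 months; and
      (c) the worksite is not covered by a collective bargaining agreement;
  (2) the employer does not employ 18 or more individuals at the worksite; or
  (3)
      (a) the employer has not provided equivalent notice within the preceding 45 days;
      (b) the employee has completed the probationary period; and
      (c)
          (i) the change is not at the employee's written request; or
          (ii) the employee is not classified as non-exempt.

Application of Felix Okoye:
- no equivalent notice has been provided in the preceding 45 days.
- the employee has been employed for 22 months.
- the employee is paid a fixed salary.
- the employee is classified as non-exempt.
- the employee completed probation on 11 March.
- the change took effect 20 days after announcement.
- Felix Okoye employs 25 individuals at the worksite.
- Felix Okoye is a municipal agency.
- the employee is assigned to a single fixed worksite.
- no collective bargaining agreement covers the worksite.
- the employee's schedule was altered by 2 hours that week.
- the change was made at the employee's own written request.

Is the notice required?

No — not required.

(a) public agency — satisfied.
(i) schedule shift > 4h — not satisfied.
(ii) < 10 days' notice — fails.
(iii) tenure ≥ 24 mo. — fails.
(b): F OR F OR F → false.
(c) no CBA — holds.
So (1) is not satisfied (T AND F AND T).
(2) not (≥ 18 at site) — fails.
(a) no recent notice — holds.
(b) past probation — satisfied.
(i) not employee-requested — not satisfied.
(ii) not (non-exempt) — not satisfied.
(c) = F OR F = false.
(3): T AND T AND F → false.
So Overall is not satisfied (F OR F OR F).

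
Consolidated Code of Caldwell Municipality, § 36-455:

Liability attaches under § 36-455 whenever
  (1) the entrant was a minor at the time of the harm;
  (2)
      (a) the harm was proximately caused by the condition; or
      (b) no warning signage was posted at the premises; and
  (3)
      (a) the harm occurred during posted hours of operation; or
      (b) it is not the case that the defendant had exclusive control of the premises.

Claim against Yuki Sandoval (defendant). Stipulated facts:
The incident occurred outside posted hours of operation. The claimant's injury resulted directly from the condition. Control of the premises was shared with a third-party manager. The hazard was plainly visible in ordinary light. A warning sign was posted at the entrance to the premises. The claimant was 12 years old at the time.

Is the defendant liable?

(1) entrant a minor — met.
(a) proximate cause — satisfied.
(b) no signage posted — not satisfied.
So (2) is satisfied (T OR F).
(a) during posted hours — fails.
(b) not (exclusive control) — satisfied.
(3) = F OR T = true.
So Overall is satisfied (T AND T AND T).

Yes — liable.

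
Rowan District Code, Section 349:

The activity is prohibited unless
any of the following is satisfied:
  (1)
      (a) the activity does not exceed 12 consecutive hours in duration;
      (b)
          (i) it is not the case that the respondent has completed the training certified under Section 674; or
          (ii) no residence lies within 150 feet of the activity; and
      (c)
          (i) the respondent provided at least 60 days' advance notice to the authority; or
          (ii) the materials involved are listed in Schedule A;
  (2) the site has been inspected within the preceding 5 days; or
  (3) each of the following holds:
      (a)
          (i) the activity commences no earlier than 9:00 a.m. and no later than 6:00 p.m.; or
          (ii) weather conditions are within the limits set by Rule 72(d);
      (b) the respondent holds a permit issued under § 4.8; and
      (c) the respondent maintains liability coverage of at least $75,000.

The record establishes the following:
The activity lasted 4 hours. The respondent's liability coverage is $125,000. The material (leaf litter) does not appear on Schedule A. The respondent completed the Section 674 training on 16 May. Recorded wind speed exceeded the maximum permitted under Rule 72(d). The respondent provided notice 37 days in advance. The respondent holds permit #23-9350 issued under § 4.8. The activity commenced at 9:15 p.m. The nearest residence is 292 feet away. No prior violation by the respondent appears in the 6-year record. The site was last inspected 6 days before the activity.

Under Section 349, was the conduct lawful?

No — unlawful.

(a) ≤ 12 hrs duration — met.
(i) not (training certified) — not satisfied.
(ii) no residence in 150 ft — satisfied.
(b) = F OR T = true.
(i) ≥60 days' notice — fails.
(ii) Schedule A material — fails.
(c) = F OR F = false.
(1) = T AND T AND F = false.
(2) site inspected — fails.
(i) start within hours — not satisfied.
(ii) weather ok — fails.
(a) = F OR F = false.
(b) holds permit — holds.
(c) coverage ≥ $75,000 — met.
So (3) is not satisfied (F AND T AND T).
Overall: F OR F OR F → false.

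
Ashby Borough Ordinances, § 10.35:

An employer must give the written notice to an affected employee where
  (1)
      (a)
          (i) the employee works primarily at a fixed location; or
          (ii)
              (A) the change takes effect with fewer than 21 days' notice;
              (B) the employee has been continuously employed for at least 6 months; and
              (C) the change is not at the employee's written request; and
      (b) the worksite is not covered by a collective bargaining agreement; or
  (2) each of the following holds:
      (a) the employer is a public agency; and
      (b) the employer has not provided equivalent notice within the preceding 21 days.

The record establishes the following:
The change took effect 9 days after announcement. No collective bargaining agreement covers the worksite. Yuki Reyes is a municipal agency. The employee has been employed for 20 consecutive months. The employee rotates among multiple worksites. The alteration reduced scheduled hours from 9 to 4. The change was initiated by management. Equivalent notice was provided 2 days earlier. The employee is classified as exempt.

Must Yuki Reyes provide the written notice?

(i) fixed location — not met.
(A) < 21 days' notice — satisfied.
(B) tenure ≥ 6 mo. — satisfied.
(C) not employee-requested — met.
So (ii) is satisfied (T AND T AND T).
(a): F OR T → true.
(b) no CBA — satisfied.
So (1) is satisfied (T AND T).
(a) public agency — met.
(b) no recent notice — not satisfied.
(2) = T AND F = false.
So Overall is satisfied (T OR F).

Yes — required.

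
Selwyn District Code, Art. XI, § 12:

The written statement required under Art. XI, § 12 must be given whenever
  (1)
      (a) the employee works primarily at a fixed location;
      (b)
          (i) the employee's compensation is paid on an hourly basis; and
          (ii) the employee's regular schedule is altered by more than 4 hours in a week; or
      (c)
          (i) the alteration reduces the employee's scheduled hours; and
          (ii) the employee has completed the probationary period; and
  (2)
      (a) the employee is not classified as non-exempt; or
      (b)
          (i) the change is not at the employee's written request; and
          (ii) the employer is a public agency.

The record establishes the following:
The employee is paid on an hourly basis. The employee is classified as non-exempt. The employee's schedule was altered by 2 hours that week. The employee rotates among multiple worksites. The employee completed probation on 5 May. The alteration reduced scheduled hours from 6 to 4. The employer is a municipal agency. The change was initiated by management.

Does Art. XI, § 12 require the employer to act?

(a) fixed location — not met.
(i) hourly-paid — holds.
(ii) schedule shift > 4h — not satisfied.
(b): T AND F → false.
(i) hours reduced — holds.
(ii) past probation — met.
(c) = T AND T = true.
So (1) is satisfied (F OR F OR T).
(a) not (non-exempt) — not satisfied.
(i) not employee-requested — satisfied.
(ii) public agency — holds.
(b): T AND T → true.
(2): F OR T → true.
Overall = T AND T = true.

Yes — required.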